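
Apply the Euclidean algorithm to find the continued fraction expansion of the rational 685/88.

[7; 1, 3, 1, 1, 1, 2, 2]

Run the Euclidean algorithm on 685 and 88; the successive quotients are the partial quotients a_0, a_1, ... (each step inverts the fractional part left over by the previous one):
  685 = 7*88 + 69, so a_0 = 7.
  88 = 1*69 + 19, so a_1 = 1.
  69 = 3*19 + 12, so a_2 = 3.
  19 = 1*12 + 7, so a_3 = 1.
  12 = 1*7 + 5, so a_4 = 1.
  7 = 1*5 + 2, so a_5 = 1.
  5 = 2*2 + 1, so a_6 = 2.
  2 = 2*1 + 0, so a_7 = 2.
The remainder reaches 0 after 8 divisions, so the expansion has 8 partial quotients, read off in order.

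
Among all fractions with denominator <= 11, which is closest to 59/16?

37/10

Expand x = 59/16 as a continued fraction with the Euclidean algorithm:
  59 = 3*16 + 11, so a_0 = 3.
  16 = 1*11 + 5, so a_1 = 1.
  11 = 2*5 + 1, so a_2 = 2.
  5 = 5*1 + 0, so a_3 = 5.
so x = [3; 1, 2, 5].
Convergents (p_i = a_i*p_{i-1} + p_{i-2}, q_i = a_i*q_{i-1} + q_{i-2} with p_{-2}=0, p_{-1}=1, q_{-2}=1, q_{-1}=0), until the denominator exceeds 11:
  i=0: a_0=3, p_0 = 3*1 + 0 = 3, q_0 = 3*0 + 1 = 1.
  i=1: a_1=1, p_1 = 1*3 + 1 = 4, q_1 = 1*1 + 0 = 1.
  i=2: a_2=2, p_2 = 2*4 + 3 = 11, q_2 = 2*1 + 1 = 3.
  i=3: a_3=5, p_3 = 5*11 + 4 = 59, q_3 = 5*3 + 1 = 16.
q_3 = 16 > 11, so the last convergent with denominator <= 11 is p_2/q_2 = 11/3.
The closest fraction with denominator <= 11 is either p_2/q_2 or the intermediate fraction (k*p_2 + p_1)/(k*q_2 + q_1) with the largest k >= 1 whose denominator stays <= 11; these approach x as k grows, and every other convergent or intermediate fraction in range is farther away.
Largest k: floor((11 - q_1)/q_2) = floor((11 - 1)/3) = 3.
That gives (3*11 + 4)/(3*3 + 1) = 37/10.
Compare the errors: |x - 11/3| = |59*3 - 11*16|/(16*3) = 1/48, and |x - 37/10| = |59*10 - 37*16|/(16*10) = 2/160.
Cross-multiplying, 2*48 = 96 < 160 = 1*160, so 2/160 is smaller: the intermediate fraction 37/10 is closer to x than 11/3.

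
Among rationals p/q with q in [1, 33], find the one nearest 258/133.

Expand x = 258/133 as a continued fraction with the Euclidean algorithm:
  258 = 1*133 + 125, so a_0 = 1.
  133 = 1*125 + 8, so a_1 = 1.
  125 = 15*8 + 5, so a_2 = 15.
  8 = 1*5 + 3, so a_3 = 1.
  5 = 1*3 + 2, so a_4 = 1.
  3 = 1*2 + 1, so a_5 = 1.
  2 = 2*1 + 0, so a_6 = 2.
so x = [1; 1, 15, 1, 1, 1, 2].
Convergents (p_i = a_i*p_{i-1} + p_{i-2}, q_i = a_i*q_{i-1} + q_{i-2} with p_{-2}=0, p_{-1}=1, q_{-2}=1, q_{-1}=0), until the denominator exceeds 33:
  i=0: a_0=1, p_0 = 1*1 + 0 = 1, q_0 = 1*0 + 1 = 1.
  i=1: a_1=1, p_1 = 1*1 + 1 = 2, q_1 = 1*1 + 0 = 1.
  i=2: a_2=15, p_2 = 15*2 + 1 = 31, q_2 = 15*1 + 1 = 16.
  i=3: a_3=1, p_3 = 1*31 + 2 = 33, q_3 = 1*16 + 1 = 17.
  i=4: a_4=1, p_4 = 1*33 + 31 = 64, q_4 = 1*17 + 16 = 33.
  i=5: a_5=1, p_5 = 1*64 + 33 = 97, q_5 = 1*33 + 17 = 50.
q_5 = 50 > 33, so the last convergent with denominator <= 33 is p_4/q_4 = 64/33.
The closest fraction with denominator <= 33 is either p_4/q_4 or the intermediate fraction (k*p_4 + p_3)/(k*q_4 + q_3) with the largest k >= 1 whose denominator stays <= 33; these approach x as k grows, and every other convergent or intermediate fraction in range is farther away.
Largest k: floor((33 - q_3)/q_4) = floor((33 - 17)/33) = 0.
Since k = 0, no intermediate fraction beyond p_4/q_4 has denominator <= 33, so the convergent 64/33 is the closest (its error is |258*33 - 64*133|/(133*33) = 2/4389).

64/33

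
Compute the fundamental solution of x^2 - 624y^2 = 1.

First expand sqrt(624) as a continued fraction. With x_i = (sqrt(624) + m_i)/d_i and (m_0, d_0) = (0, 1): a_0 = floor(sqrt(624)) = 24, since 24^2 = 576 <= 624 < 625 = 25^2.
Iterate m_{i+1} = d_i*a_i - m_i, d_{i+1} = (624 - m_{i+1}^2)/d_i, a_{i+1} = floor((a_0 + m_{i+1})/d_{i+1}):
  m_1 = 1*24 - 0 = 24, d_1 = (624 - 24^2)/1 = 48/1 = 48, a_1 = floor((24 + 24)/48) = 1.
  m_2 = 48*1 - 24 = 24, d_2 = (624 - 24^2)/48 = 48/48 = 1, a_2 = floor((24 + 24)/1) = 48.
  m_3 = 1*48 - 24 = 24, d_3 = (624 - 24^2)/1 = 48/1 = 48: (m_3, d_3) = (m_1, d_1) = (24, 48), so from here the quotients repeat a_1, a_2; the period length is 2.
So sqrt(624) = [24; (1, 48)] with period length k = 2.
k is even, so the fundamental solution of x^2 - 624y^2 = 1 is (p_{k-1}, q_{k-1}) = (p_1, q_1); compute convergents through index 1.
Convergents (p_i = a_i*p_{i-1} + p_{i-2}, q_i = a_i*q_{i-1} + q_{i-2} with p_{-2}=0, p_{-1}=1, q_{-2}=1, q_{-1}=0):
  i=0: a_0=24, p_0 = 24*1 + 0 = 24, q_0 = 24*0 + 1 = 1.
  i=1: a_1=1, p_1 = 1*24 + 1 = 25, q_1 = 1*1 + 0 = 1.
Check: 25^2 - 624*1^2 = 625 - 624 = 1, so (x, y) = (25, 1) solves the equation, and by the theorem it is the least positive solution.

(x, y) = (25, 1)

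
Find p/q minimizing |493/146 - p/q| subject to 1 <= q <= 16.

27/8

Expand x = 493/146 as a continued fraction with the Euclidean algorithm:
  493 = 3*146 + 55, so a_0 = 3.
  146 = 2*55 + 36, so a_1 = 2.
  55 = 1*36 + 19, so a_2 = 1.
  36 = 1*19 + 17, so a_3 = 1.
  19 = 1*17 + 2, so a_4 = 1.
  17 = 8*2 + 1, so a_5 = 8.
  2 = 2*1 + 0, so a_6 = 2.
so x = [3; 2, 1, 1, 1, 8, 2].
Convergents (p_i = a_i*p_{i-1} + p_{i-2}, q_i = a_i*q_{i-1} + q_{i-2} with p_{-2}=0, p_{-1}=1, q_{-2}=1, q_{-1}=0), until the denominator exceeds 16:
  i=0: a_0=3, p_0 = 3*1 + 0 = 3, q_0 = 3*0 + 1 = 1.
  i=1: a_1=2, p_1 = 2*3 + 1 = 7, q_1 = 2*1 + 0 = 2.
  i=2: a_2=1, p_2 = 1*7 + 3 = 10, q_2 = 1*2 + 1 = 3.
  i=3: a_3=1, p_3 = 1*10 + 7 = 17, q_3 = 1*3 + 2 = 5.
  i=4: a_4=1, p_4 = 1*17 + 10 = 27, q_4 = 1*5 + 3 = 8.
  i=5: a_5=8, p_5 = 8*27 + 17 = 233, q_5 = 8*8 + 5 = 69.
q_5 = 69 > 16, so the last convergent with denominator <= 16 is p_4/q_4 = 27/8.
The closest fraction with denominator <= 16 is either p_4/q_4 or the intermediate fraction (k*p_4 + p_3)/(k*q_4 + q_3) with the largest k >= 1 whose denominator stays <= 16; these approach x as k grows, and every other convergent or intermediate fraction in range is farther away.
Largest k: floor((16 - q_3)/q_4) = floor((16 - 5)/8) = 1.
That gives (1*27 + 17)/(1*8 + 5) = 44/13.
Compare the errors: |x - 27/8| = |493*8 - 27*146|/(146*8) = 2/1168, and |x - 44/13| = |493*13 - 44*146|/(146*13) = 15/1898.
Cross-multiplying, 2*1898 = 3796 < 17520 = 15*1168, so 2/1168 is smaller: the convergent 27/8 is closer to x than 44/13.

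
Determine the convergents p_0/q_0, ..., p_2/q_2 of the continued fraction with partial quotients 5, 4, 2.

5/1, 21/4, 47/9

Using the convergent recurrence p_i = a_i*p_{i-1} + p_{i-2}, q_i = a_i*q_{i-1} + q_{i-2} with p_{-2}=0, p_{-1}=1, q_{-2}=1, q_{-1}=0:
  i=0: a_0=5, p_0 = 5*1 + 0 = 5, q_0 = 5*0 + 1 = 1.
  i=1: a_1=4, p_1 = 4*5 + 1 = 21, q_1 = 4*1 + 0 = 4.
  i=2: a_2=2, p_2 = 2*21 + 5 = 47, q_2 = 2*4 + 1 = 9.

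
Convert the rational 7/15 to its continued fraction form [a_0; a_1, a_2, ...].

Run the Euclidean algorithm on 7 and 15; the successive quotients are the partial quotients a_0, a_1, ... (each step inverts the fractional part left over by the previous one):
  7 = 0*15 + 7, so a_0 = 0.
  15 = 2*7 + 1, so a_1 = 2.
  7 = 7*1 + 0, so a_2 = 7.
The remainder reaches 0 after 3 divisions, so the expansion has 3 partial quotients, read off in order.

[0; 2, 7]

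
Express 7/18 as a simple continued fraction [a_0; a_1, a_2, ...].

Run the Euclidean algorithm on 7 and 18; the successive quotients are the partial quotients a_0, a_1, ... (each step inverts the fractional part left over by the previous one):
  7 = 0*18 + 7, so a_0 = 0.
  18 = 2*7 + 4, so a_1 = 2.
  7 = 1*4 + 3, so a_2 = 1.
  4 = 1*3 + 1, so a_3 = 1.
  3 = 3*1 + 0, so a_4 = 3.
The remainder reaches 0 after 5 divisions, so the expansion has 5 partial quotients, read off in order.

[0; 2, 1, 1, 3]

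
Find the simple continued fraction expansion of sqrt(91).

[9; (1, 1, 5, 1, 5, 1, 1, 18)]

Write x_i = (sqrt(91) + m_i)/d_i with (m_0, d_0) = (0, 1). a_0 = floor(sqrt(91)) = 9, since 9^2 = 81 <= 91 < 100 = 10^2.
Iterate m_{i+1} = d_i*a_i - m_i, d_{i+1} = (91 - m_{i+1}^2)/d_i, a_{i+1} = floor((a_0 + m_{i+1})/d_{i+1}):
  m_1 = 1*9 - 0 = 9, d_1 = (91 - 9^2)/1 = 10/1 = 10, a_1 = floor((9 + 9)/10) = 1.
  m_2 = 10*1 - 9 = 1, d_2 = (91 - 1^2)/10 = 90/10 = 9, a_2 = floor((9 + 1)/9) = 1.
  m_3 = 9*1 - 1 = 8, d_3 = (91 - 8^2)/9 = 27/9 = 3, a_3 = floor((9 + 8)/3) = 5.
  m_4 = 3*5 - 8 = 7, d_4 = (91 - 7^2)/3 = 42/3 = 14, a_4 = floor((9 + 7)/14) = 1.
  m_5 = 14*1 - 7 = 7, d_5 = (91 - 7^2)/14 = 42/14 = 3, a_5 = floor((9 + 7)/3) = 5.
  m_6 = 3*5 - 7 = 8, d_6 = (91 - 8^2)/3 = 27/3 = 9, a_6 = floor((9 + 8)/9) = 1.
  m_7 = 9*1 - 8 = 1, d_7 = (91 - 1^2)/9 = 90/9 = 10, a_7 = floor((9 + 1)/10) = 1.
  m_8 = 10*1 - 1 = 9, d_8 = (91 - 9^2)/10 = 10/10 = 1, a_8 = floor((9 + 9)/1) = 18.
  m_9 = 1*18 - 9 = 9, d_9 = (91 - 9^2)/1 = 10/1 = 10: (m_9, d_9) = (m_1, d_1) = (9, 10), so from here the quotients repeat a_1, ..., a_8; the period length is 8.
Hence the expansion of sqrt(91) is a_0 = 9 followed by the repeating block 1, 1, 5, 1, 5, 1, 1, 18 (period 8).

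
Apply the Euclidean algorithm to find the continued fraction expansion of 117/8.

Run the Euclidean algorithm on 117 and 8; the successive quotients are the partial quotients a_0, a_1, ... (each step inverts the fractional part left over by the previous one):
  117 = 14*8 + 5, so a_0 = 14.
  8 = 1*5 + 3, so a_1 = 1.
  5 = 1*3 + 2, so a_2 = 1.
  3 = 1*2 + 1, so a_3 = 1.
  2 = 2*1 + 0, so a_4 = 2.
The remainder reaches 0 after 5 divisions, so the expansion has 5 partial quotients, read off in order.

[14; 1, 1, 1, 2]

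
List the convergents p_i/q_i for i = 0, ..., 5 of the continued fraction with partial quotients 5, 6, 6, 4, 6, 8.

Using the convergent recurrence p_i = a_i*p_{i-1} + p_{i-2}, q_i = a_i*q_{i-1} + q_{i-2} with p_{-2}=0, p_{-1}=1, q_{-2}=1, q_{-1}=0:
  i=0: a_0=5, p_0 = 5*1 + 0 = 5, q_0 = 5*0 + 1 = 1.
  i=1: a_1=6, p_1 = 6*5 + 1 = 31, q_1 = 6*1 + 0 = 6.
  i=2: a_2=6, p_2 = 6*31 + 5 = 191, q_2 = 6*6 + 1 = 37.
  i=3: a_3=4, p_3 = 4*191 + 31 = 795, q_3 = 4*37 + 6 = 154.
  i=4: a_4=6, p_4 = 6*795 + 191 = 4961, q_4 = 6*154 + 37 = 961.
  i=5: a_5=8, p_5 = 8*4961 + 795 = 40483, q_5 = 8*961 + 154 = 7842.

5/1, 31/6, 191/37, 795/154, 4961/961, 40483/7842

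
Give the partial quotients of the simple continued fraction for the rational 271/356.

[0; 1, 3, 5, 3, 5]

Run the Euclidean algorithm on 271 and 356; the successive quotients are the partial quotients a_0, a_1, ... (each step inverts the fractional part left over by the previous one):
  271 = 0*356 + 271, so a_0 = 0.
  356 = 1*271 + 85, so a_1 = 1.
  271 = 3*85 + 16, so a_2 = 3.
  85 = 5*16 + 5, so a_3 = 5.
  16 = 3*5 + 1, so a_4 = 3.
  5 = 5*1 + 0, so a_5 = 5.
The remainder reaches 0 after 6 divisions, so the expansion has 6 partial quotients, read off in order.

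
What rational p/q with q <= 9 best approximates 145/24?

6/1

Expand x = 145/24 as a continued fraction with the Euclidean algorithm:
  145 = 6*24 + 1, so a_0 = 6.
  24 = 24*1 + 0, so a_1 = 24.
so x = [6; 24].
Convergents (p_i = a_i*p_{i-1} + p_{i-2}, q_i = a_i*q_{i-1} + q_{i-2} with p_{-2}=0, p_{-1}=1, q_{-2}=1, q_{-1}=0), until the denominator exceeds 9:
  i=0: a_0=6, p_0 = 6*1 + 0 = 6, q_0 = 6*0 + 1 = 1.
  i=1: a_1=24, p_1 = 24*6 + 1 = 145, q_1 = 24*1 + 0 = 24.
q_1 = 24 > 9, so the last convergent with denominator <= 9 is p_0/q_0 = 6/1.
The closest fraction with denominator <= 9 is either p_0/q_0 or the intermediate fraction (k*p_0 + p_{-1})/(k*q_0 + q_{-1}) with the largest k >= 1 whose denominator stays <= 9; these approach x as k grows, and every other convergent or intermediate fraction in range is farther away.
Largest k: floor((9 - q_{-1})/q_0) = floor((9 - 0)/1) = 9 (using the seeds p_{-1} = 1, q_{-1} = 0).
That gives (9*6 + 1)/(9*1 + 0) = 55/9.
Compare the errors: |x - 6/1| = |145*1 - 6*24|/(24*1) = 1/24, and |x - 55/9| = |145*9 - 55*24|/(24*9) = 15/216.
Cross-multiplying, 1*216 = 216 < 360 = 15*24, so 1/24 is smaller: the convergent 6/1 is closer to x than 55/9.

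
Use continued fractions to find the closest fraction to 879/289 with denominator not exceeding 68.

73/24

Expand x = 879/289 as a continued fraction with the Euclidean algorithm:
  879 = 3*289 + 12, so a_0 = 3.
  289 = 24*12 + 1, so a_1 = 24.
  12 = 12*1 + 0, so a_2 = 12.
so x = [3; 24, 12].
Convergents (p_i = a_i*p_{i-1} + p_{i-2}, q_i = a_i*q_{i-1} + q_{i-2} with p_{-2}=0, p_{-1}=1, q_{-2}=1, q_{-1}=0), until the denominator exceeds 68:
  i=0: a_0=3, p_0 = 3*1 + 0 = 3, q_0 = 3*0 + 1 = 1.
  i=1: a_1=24, p_1 = 24*3 + 1 = 73, q_1 = 24*1 + 0 = 24.
  i=2: a_2=12, p_2 = 12*73 + 3 = 879, q_2 = 12*24 + 1 = 289.
q_2 = 289 > 68, so the last convergent with denominator <= 68 is p_1/q_1 = 73/24.
The closest fraction with denominator <= 68 is either p_1/q_1 or the intermediate fraction (k*p_1 + p_0)/(k*q_1 + q_0) with the largest k >= 1 whose denominator stays <= 68; these approach x as k grows, and every other convergent or intermediate fraction in range is farther away.
Largest k: floor((68 - q_0)/q_1) = floor((68 - 1)/24) = 2.
That gives (2*73 + 3)/(2*24 + 1) = 149/49.
Compare the errors: |x - 73/24| = |879*24 - 73*289|/(289*24) = 1/6936, and |x - 149/49| = |879*49 - 149*289|/(289*49) = 10/14161.
Cross-multiplying, 1*14161 = 14161 < 69360 = 10*6936, so 1/6936 is smaller: the convergent 73/24 is closer to x than 149/49.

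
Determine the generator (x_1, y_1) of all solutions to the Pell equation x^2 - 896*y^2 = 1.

(x, y) = (449, 15)

First expand sqrt(896) as a continued fraction. With x_i = (sqrt(896) + m_i)/d_i and (m_0, d_0) = (0, 1): a_0 = floor(sqrt(896)) = 29, since 29^2 = 841 <= 896 < 900 = 30^2.
Iterate m_{i+1} = d_i*a_i - m_i, d_{i+1} = (896 - m_{i+1}^2)/d_i, a_{i+1} = floor((a_0 + m_{i+1})/d_{i+1}):
  m_1 = 1*29 - 0 = 29, d_1 = (896 - 29^2)/1 = 55/1 = 55, a_1 = floor((29 + 29)/55) = 1.
  m_2 = 55*1 - 29 = 26, d_2 = (896 - 26^2)/55 = 220/55 = 4, a_2 = floor((29 + 26)/4) = 13.
  m_3 = 4*13 - 26 = 26, d_3 = (896 - 26^2)/4 = 220/4 = 55, a_3 = floor((29 + 26)/55) = 1.
  m_4 = 55*1 - 26 = 29, d_4 = (896 - 29^2)/55 = 55/55 = 1, a_4 = floor((29 + 29)/1) = 58.
  m_5 = 1*58 - 29 = 29, d_5 = (896 - 29^2)/1 = 55/1 = 55: (m_5, d_5) = (m_1, d_1) = (29, 55), so from here the quotients repeat a_1, ..., a_4; the period length is 4.
So sqrt(896) = [29; (1, 13, 1, 58)] with period length k = 4.
k is even, so the fundamental solution of x^2 - 896y^2 = 1 is (p_{k-1}, q_{k-1}) = (p_3, q_3); compute convergents through index 3.
Convergents (p_i = a_i*p_{i-1} + p_{i-2}, q_i = a_i*q_{i-1} + q_{i-2} with p_{-2}=0, p_{-1}=1, q_{-2}=1, q_{-1}=0):
  i=0: a_0=29, p_0 = 29*1 + 0 = 29, q_0 = 29*0 + 1 = 1.
  i=1: a_1=1, p_1 = 1*29 + 1 = 30, q_1 = 1*1 + 0 = 1.
  i=2: a_2=13, p_2 = 13*30 + 29 = 419, q_2 = 13*1 + 1 = 14.
  i=3: a_3=1, p_3 = 1*419 + 30 = 449, q_3 = 1*14 + 1 = 15.
Check: 449^2 - 896*15^2 = 201601 - 201600 = 1, so (x, y) = (449, 15) solves the equation, and by the theorem it is the least positive solution.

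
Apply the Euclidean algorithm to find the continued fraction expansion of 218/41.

[5; 3, 6, 2]

Run the Euclidean algorithm on 218 and 41; the successive quotients are the partial quotients a_0, a_1, ... (each step inverts the fractional part left over by the previous one):
  218 = 5*41 + 13, so a_0 = 5.
  41 = 3*13 + 2, so a_1 = 3.
  13 = 6*2 + 1, so a_2 = 6.
  2 = 2*1 + 0, so a_3 = 2.
The remainder reaches 0 after 4 divisions, so the expansion has 4 partial quotients, read off in order.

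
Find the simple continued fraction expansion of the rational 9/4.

Run the Euclidean algorithm on 9 and 4; the successive quotients are the partial quotients a_0, a_1, ... (each step inverts the fractional part left over by the previous one):
  9 = 2*4 + 1, so a_0 = 2.
  4 = 4*1 + 0, so a_1 = 4.
The remainder reaches 0 after 2 divisions, so the expansion has 2 partial quotients, read off in order.

[2; 4]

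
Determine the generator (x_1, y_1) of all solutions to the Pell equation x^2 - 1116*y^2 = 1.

First expand sqrt(1116) as a continued fraction. With x_i = (sqrt(1116) + m_i)/d_i and (m_0, d_0) = (0, 1): a_0 = floor(sqrt(1116)) = 33, since 33^2 = 1089 <= 1116 < 1156 = 34^2.
Iterate m_{i+1} = d_i*a_i - m_i, d_{i+1} = (1116 - m_{i+1}^2)/d_i, a_{i+1} = floor((a_0 + m_{i+1})/d_{i+1}):
  m_1 = 1*33 - 0 = 33, d_1 = (1116 - 33^2)/1 = 27/1 = 27, a_1 = floor((33 + 33)/27) = 2.
  m_2 = 27*2 - 33 = 21, d_2 = (1116 - 21^2)/27 = 675/27 = 25, a_2 = floor((33 + 21)/25) = 2.
  m_3 = 25*2 - 21 = 29, d_3 = (1116 - 29^2)/25 = 275/25 = 11, a_3 = floor((33 + 29)/11) = 5.
  m_4 = 11*5 - 29 = 26, d_4 = (1116 - 26^2)/11 = 440/11 = 40, a_4 = floor((33 + 26)/40) = 1.
  m_5 = 40*1 - 26 = 14, d_5 = (1116 - 14^2)/40 = 920/40 = 23, a_5 = floor((33 + 14)/23) = 2.
  m_6 = 23*2 - 14 = 32, d_6 = (1116 - 32^2)/23 = 92/23 = 4, a_6 = floor((33 + 32)/4) = 16.
  m_7 = 4*16 - 32 = 32, d_7 = (1116 - 32^2)/4 = 92/4 = 23, a_7 = floor((33 + 32)/23) = 2.
  m_8 = 23*2 - 32 = 14, d_8 = (1116 - 14^2)/23 = 920/23 = 40, a_8 = floor((33 + 14)/40) = 1.
  m_9 = 40*1 - 14 = 26, d_9 = (1116 - 26^2)/40 = 440/40 = 11, a_9 = floor((33 + 26)/11) = 5.
  m_10 = 11*5 - 26 = 29, d_10 = (1116 - 29^2)/11 = 275/11 = 25, a_10 = floor((33 + 29)/25) = 2.
  m_11 = 25*2 - 29 = 21, d_11 = (1116 - 21^2)/25 = 675/25 = 27, a_11 = floor((33 + 21)/27) = 2.
  m_12 = 27*2 - 21 = 33, d_12 = (1116 - 33^2)/27 = 27/27 = 1, a_12 = floor((33 + 33)/1) = 66.
  m_13 = 1*66 - 33 = 33, d_13 = (1116 - 33^2)/1 = 27/1 = 27: (m_13, d_13) = (m_1, d_1) = (33, 27), so from here the quotients repeat a_1, ..., a_12; the period length is 12.
So sqrt(1116) = [33; (2, 2, 5, 1, 2, 16, 2, 1, 5, 2, 2, 66)] with period length k = 12.
k is even, so the fundamental solution of x^2 - 1116y^2 = 1 is (p_{k-1}, q_{k-1}) = (p_11, q_11); compute convergents through index 11.
Convergents (p_i = a_i*p_{i-1} + p_{i-2}, q_i = a_i*q_{i-1} + q_{i-2} with p_{-2}=0, p_{-1}=1, q_{-2}=1, q_{-1}=0):
  i=0: a_0=33, p_0 = 33*1 + 0 = 33, q_0 = 33*0 + 1 = 1.
  i=1: a_1=2, p_1 = 2*33 + 1 = 67, q_1 = 2*1 + 0 = 2.
  i=2: a_2=2, p_2 = 2*67 + 33 = 167, q_2 = 2*2 + 1 = 5.
  i=3: a_3=5, p_3 = 5*167 + 67 = 902, q_3 = 5*5 + 2 = 27.
  i=4: a_4=1, p_4 = 1*902 + 167 = 1069, q_4 = 1*27 + 5 = 32.
  i=5: a_5=2, p_5 = 2*1069 + 902 = 3040, q_5 = 2*32 + 27 = 91.
  i=6: a_6=16, p_6 = 16*3040 + 1069 = 49709, q_6 = 16*91 + 32 = 1488.
  i=7: a_7=2, p_7 = 2*49709 + 3040 = 102458, q_7 = 2*1488 + 91 = 3067.
  i=8: a_8=1, p_8 = 1*102458 + 49709 = 152167, q_8 = 1*3067 + 1488 = 4555.
  i=9: a_9=5, p_9 = 5*152167 + 102458 = 863293, q_9 = 5*4555 + 3067 = 25842.
  i=10: a_10=2, p_10 = 2*863293 + 152167 = 1878753, q_10 = 2*25842 + 4555 = 56239.
  i=11: a_11=2, p_11 = 2*1878753 + 863293 = 4620799, q_11 = 2*56239 + 25842 = 138320.
Check: 4620799^2 - 1116*138320^2 = 21351783398401 - 21351783398400 = 1, so (x, y) = (4620799, 138320) solves the equation, and by the theorem it is the least positive solution.

(x, y) = (4620799, 138320)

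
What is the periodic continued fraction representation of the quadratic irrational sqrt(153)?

Write x_i = (sqrt(153) + m_i)/d_i with (m_0, d_0) = (0, 1). a_0 = floor(sqrt(153)) = 12, since 12^2 = 144 <= 153 < 169 = 13^2.
Iterate m_{i+1} = d_i*a_i - m_i, d_{i+1} = (153 - m_{i+1}^2)/d_i, a_{i+1} = floor((a_0 + m_{i+1})/d_{i+1}):
  m_1 = 1*12 - 0 = 12, d_1 = (153 - 12^2)/1 = 9/1 = 9, a_1 = floor((12 + 12)/9) = 2.
  m_2 = 9*2 - 12 = 6, d_2 = (153 - 6^2)/9 = 117/9 = 13, a_2 = floor((12 + 6)/13) = 1.
  m_3 = 13*1 - 6 = 7, d_3 = (153 - 7^2)/13 = 104/13 = 8, a_3 = floor((12 + 7)/8) = 2.
  m_4 = 8*2 - 7 = 9, d_4 = (153 - 9^2)/8 = 72/8 = 9, a_4 = floor((12 + 9)/9) = 2.
  m_5 = 9*2 - 9 = 9, d_5 = (153 - 9^2)/9 = 72/9 = 8, a_5 = floor((12 + 9)/8) = 2.
  m_6 = 8*2 - 9 = 7, d_6 = (153 - 7^2)/8 = 104/8 = 13, a_6 = floor((12 + 7)/13) = 1.
  m_7 = 13*1 - 7 = 6, d_7 = (153 - 6^2)/13 = 117/13 = 9, a_7 = floor((12 + 6)/9) = 2.
  m_8 = 9*2 - 6 = 12, d_8 = (153 - 12^2)/9 = 9/9 = 1, a_8 = floor((12 + 12)/1) = 24.
  m_9 = 1*24 - 12 = 12, d_9 = (153 - 12^2)/1 = 9/1 = 9: (m_9, d_9) = (m_1, d_1) = (12, 9), so from here the quotients repeat a_1, ..., a_8; the period length is 8.
Hence the expansion of sqrt(153) is a_0 = 12 followed by the repeating block 2, 1, 2, 2, 2, 1, 2, 24 (period 8).

[12; (2, 1, 2, 2, 2, 1, 2, 24)]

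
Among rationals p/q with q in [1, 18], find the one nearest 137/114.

Expand x = 137/114 as a continued fraction with the Euclidean algorithm:
  137 = 1*114 + 23, so a_0 = 1.
  114 = 4*23 + 22, so a_1 = 4.
  23 = 1*22 + 1, so a_2 = 1.
  22 = 22*1 + 0, so a_3 = 22.
so x = [1; 4, 1, 22].
Convergents (p_i = a_i*p_{i-1} + p_{i-2}, q_i = a_i*q_{i-1} + q_{i-2} with p_{-2}=0, p_{-1}=1, q_{-2}=1, q_{-1}=0), until the denominator exceeds 18:
  i=0: a_0=1, p_0 = 1*1 + 0 = 1, q_0 = 1*0 + 1 = 1.
  i=1: a_1=4, p_1 = 4*1 + 1 = 5, q_1 = 4*1 + 0 = 4.
  i=2: a_2=1, p_2 = 1*5 + 1 = 6, q_2 = 1*4 + 1 = 5.
  i=3: a_3=22, p_3 = 22*6 + 5 = 137, q_3 = 22*5 + 4 = 114.
q_3 = 114 > 18, so the last convergent with denominator <= 18 is p_2/q_2 = 6/5.
The closest fraction with denominator <= 18 is either p_2/q_2 or the intermediate fraction (k*p_2 + p_1)/(k*q_2 + q_1) with the largest k >= 1 whose denominator stays <= 18; these approach x as k grows, and every other convergent or intermediate fraction in range is farther away.
Largest k: floor((18 - q_1)/q_2) = floor((18 - 4)/5) = 2.
That gives (2*6 + 5)/(2*5 + 4) = 17/14.
Compare the errors: |x - 6/5| = |137*5 - 6*114|/(114*5) = 1/570, and |x - 17/14| = |137*14 - 17*114|/(114*14) = 20/1596.
Cross-multiplying, 1*1596 = 1596 < 11400 = 20*570, so 1/570 is smaller: the convergent 6/5 is closer to x than 17/14.

6/5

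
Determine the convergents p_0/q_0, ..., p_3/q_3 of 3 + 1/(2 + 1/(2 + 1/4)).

Using the convergent recurrence p_i = a_i*p_{i-1} + p_{i-2}, q_i = a_i*q_{i-1} + q_{i-2} with p_{-2}=0, p_{-1}=1, q_{-2}=1, q_{-1}=0:
  i=0: a_0=3, p_0 = 3*1 + 0 = 3, q_0 = 3*0 + 1 = 1.
  i=1: a_1=2, p_1 = 2*3 + 1 = 7, q_1 = 2*1 + 0 = 2.
  i=2: a_2=2, p_2 = 2*7 + 3 = 17, q_2 = 2*2 + 1 = 5.
  i=3: a_3=4, p_3 = 4*17 + 7 = 75, q_3 = 4*5 + 2 = 22.

3/1, 7/2, 17/5, 75/22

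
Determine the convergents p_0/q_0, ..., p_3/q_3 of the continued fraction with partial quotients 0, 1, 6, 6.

0/1, 1/1, 6/7, 37/43

Using the convergent recurrence p_i = a_i*p_{i-1} + p_{i-2}, q_i = a_i*q_{i-1} + q_{i-2} with p_{-2}=0, p_{-1}=1, q_{-2}=1, q_{-1}=0:
  i=0: a_0=0, p_0 = 0*1 + 0 = 0, q_0 = 0*0 + 1 = 1.
  i=1: a_1=1, p_1 = 1*0 + 1 = 1, q_1 = 1*1 + 0 = 1.
  i=2: a_2=6, p_2 = 6*1 + 0 = 6, q_2 = 6*1 + 1 = 7.
  i=3: a_3=6, p_3 = 6*6 + 1 = 37, q_3 = 6*7 + 1 = 43.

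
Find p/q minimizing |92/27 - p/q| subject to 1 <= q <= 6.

Expand x = 92/27 as a continued fraction with the Euclidean algorithm:
  92 = 3*27 + 11, so a_0 = 3.
  27 = 2*11 + 5, so a_1 = 2.
  11 = 2*5 + 1, so a_2 = 2.
  5 = 5*1 + 0, so a_3 = 5.
so x = [3; 2, 2, 5].
Convergents (p_i = a_i*p_{i-1} + p_{i-2}, q_i = a_i*q_{i-1} + q_{i-2} with p_{-2}=0, p_{-1}=1, q_{-2}=1, q_{-1}=0), until the denominator exceeds 6:
  i=0: a_0=3, p_0 = 3*1 + 0 = 3, q_0 = 3*0 + 1 = 1.
  i=1: a_1=2, p_1 = 2*3 + 1 = 7, q_1 = 2*1 + 0 = 2.
  i=2: a_2=2, p_2 = 2*7 + 3 = 17, q_2 = 2*2 + 1 = 5.
  i=3: a_3=5, p_3 = 5*17 + 7 = 92, q_3 = 5*5 + 2 = 27.
q_3 = 27 > 6, so the last convergent with denominator <= 6 is p_2/q_2 = 17/5.
The closest fraction with denominator <= 6 is either p_2/q_2 or the intermediate fraction (k*p_2 + p_1)/(k*q_2 + q_1) with the largest k >= 1 whose denominator stays <= 6; these approach x as k grows, and every other convergent or intermediate fraction in range is farther away.
Largest k: floor((6 - q_1)/q_2) = floor((6 - 2)/5) = 0.
Since k = 0, no intermediate fraction beyond p_2/q_2 has denominator <= 6, so the convergent 17/5 is the closest (its error is |92*5 - 17*27|/(27*5) = 1/135).

17/5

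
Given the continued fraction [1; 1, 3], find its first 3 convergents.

1/1, 2/1, 7/4

Using the convergent recurrence p_i = a_i*p_{i-1} + p_{i-2}, q_i = a_i*q_{i-1} + q_{i-2} with p_{-2}=0, p_{-1}=1, q_{-2}=1, q_{-1}=0:
  i=0: a_0=1, p_0 = 1*1 + 0 = 1, q_0 = 1*0 + 1 = 1.
  i=1: a_1=1, p_1 = 1*1 + 1 = 2, q_1 = 1*1 + 0 = 1.
  i=2: a_2=3, p_2 = 3*2 + 1 = 7, q_2 = 3*1 + 1 = 4.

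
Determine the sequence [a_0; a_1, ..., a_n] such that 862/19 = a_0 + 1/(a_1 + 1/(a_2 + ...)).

Run the Euclidean algorithm on 862 and 19; the successive quotients are the partial quotients a_0, a_1, ... (each step inverts the fractional part left over by the previous one):
  862 = 45*19 + 7, so a_0 = 45.
  19 = 2*7 + 5, so a_1 = 2.
  7 = 1*5 + 2, so a_2 = 1.
  5 = 2*2 + 1, so a_3 = 2.
  2 = 2*1 + 0, so a_4 = 2.
The remainder reaches 0 after 5 divisions, so the expansion has 5 partial quotients, read off in order.

[45; 2, 1, 2, 2]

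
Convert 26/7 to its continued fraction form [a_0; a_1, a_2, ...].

[3; 1, 2, 2]

Run the Euclidean algorithm on 26 and 7; the successive quotients are the partial quotients a_0, a_1, ... (each step inverts the fractional part left over by the previous one):
  26 = 3*7 + 5, so a_0 = 3.
  7 = 1*5 + 2, so a_1 = 1.
  5 = 2*2 + 1, so a_2 = 2.
  2 = 2*1 + 0, so a_3 = 2.
The remainder reaches 0 after 4 divisions, so the expansion has 4 partial quotients, read off in order.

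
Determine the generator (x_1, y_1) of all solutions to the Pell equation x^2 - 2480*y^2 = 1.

(x, y) = (249, 5)

First expand sqrt(2480) as a continued fraction. With x_i = (sqrt(2480) + m_i)/d_i and (m_0, d_0) = (0, 1): a_0 = floor(sqrt(2480)) = 49, since 49^2 = 2401 <= 2480 < 2500 = 50^2.
Iterate m_{i+1} = d_i*a_i - m_i, d_{i+1} = (2480 - m_{i+1}^2)/d_i, a_{i+1} = floor((a_0 + m_{i+1})/d_{i+1}):
  m_1 = 1*49 - 0 = 49, d_1 = (2480 - 49^2)/1 = 79/1 = 79, a_1 = floor((49 + 49)/79) = 1.
  m_2 = 79*1 - 49 = 30, d_2 = (2480 - 30^2)/79 = 1580/79 = 20, a_2 = floor((49 + 30)/20) = 3.
  m_3 = 20*3 - 30 = 30, d_3 = (2480 - 30^2)/20 = 1580/20 = 79, a_3 = floor((49 + 30)/79) = 1.
  m_4 = 79*1 - 30 = 49, d_4 = (2480 - 49^2)/79 = 79/79 = 1, a_4 = floor((49 + 49)/1) = 98.
  m_5 = 1*98 - 49 = 49, d_5 = (2480 - 49^2)/1 = 79/1 = 79: (m_5, d_5) = (m_1, d_1) = (49, 79), so from here the quotients repeat a_1, ..., a_4; the period length is 4.
So sqrt(2480) = [49; (1, 3, 1, 98)] with period length k = 4.
k is even, so the fundamental solution of x^2 - 2480y^2 = 1 is (p_{k-1}, q_{k-1}) = (p_3, q_3); compute convergents through index 3.
Convergents (p_i = a_i*p_{i-1} + p_{i-2}, q_i = a_i*q_{i-1} + q_{i-2} with p_{-2}=0, p_{-1}=1, q_{-2}=1, q_{-1}=0):
  i=0: a_0=49, p_0 = 49*1 + 0 = 49, q_0 = 49*0 + 1 = 1.
  i=1: a_1=1, p_1 = 1*49 + 1 = 50, q_1 = 1*1 + 0 = 1.
  i=2: a_2=3, p_2 = 3*50 + 49 = 199, q_2 = 3*1 + 1 = 4.
  i=3: a_3=1, p_3 = 1*199 + 50 = 249, q_3 = 1*4 + 1 = 5.
Check: 249^2 - 2480*5^2 = 62001 - 62000 = 1, so (x, y) = (249, 5) solves the equation, and by the theorem it is the least positive solution.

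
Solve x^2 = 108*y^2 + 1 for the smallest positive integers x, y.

First expand sqrt(108) as a continued fraction. With x_i = (sqrt(108) + m_i)/d_i and (m_0, d_0) = (0, 1): a_0 = floor(sqrt(108)) = 10, since 10^2 = 100 <= 108 < 121 = 11^2.
Iterate m_{i+1} = d_i*a_i - m_i, d_{i+1} = (108 - m_{i+1}^2)/d_i, a_{i+1} = floor((a_0 + m_{i+1})/d_{i+1}):
  m_1 = 1*10 - 0 = 10, d_1 = (108 - 10^2)/1 = 8/1 = 8, a_1 = floor((10 + 10)/8) = 2.
  m_2 = 8*2 - 10 = 6, d_2 = (108 - 6^2)/8 = 72/8 = 9, a_2 = floor((10 + 6)/9) = 1.
  m_3 = 9*1 - 6 = 3, d_3 = (108 - 3^2)/9 = 99/9 = 11, a_3 = floor((10 + 3)/11) = 1.
  m_4 = 11*1 - 3 = 8, d_4 = (108 - 8^2)/11 = 44/11 = 4, a_4 = floor((10 + 8)/4) = 4.
  m_5 = 4*4 - 8 = 8, d_5 = (108 - 8^2)/4 = 44/4 = 11, a_5 = floor((10 + 8)/11) = 1.
  m_6 = 11*1 - 8 = 3, d_6 = (108 - 3^2)/11 = 99/11 = 9, a_6 = floor((10 + 3)/9) = 1.
  m_7 = 9*1 - 3 = 6, d_7 = (108 - 6^2)/9 = 72/9 = 8, a_7 = floor((10 + 6)/8) = 2.
  m_8 = 8*2 - 6 = 10, d_8 = (108 - 10^2)/8 = 8/8 = 1, a_8 = floor((10 + 10)/1) = 20.
  m_9 = 1*20 - 10 = 10, d_9 = (108 - 10^2)/1 = 8/1 = 8: (m_9, d_9) = (m_1, d_1) = (10, 8), so from here the quotients repeat a_1, ..., a_8; the period length is 8.
So sqrt(108) = [10; (2, 1, 1, 4, 1, 1, 2, 20)] with period length k = 8.
k is even, so the fundamental solution of x^2 - 108y^2 = 1 is (p_{k-1}, q_{k-1}) = (p_7, q_7); compute convergents through index 7.
Convergents (p_i = a_i*p_{i-1} + p_{i-2}, q_i = a_i*q_{i-1} + q_{i-2} with p_{-2}=0, p_{-1}=1, q_{-2}=1, q_{-1}=0):
  i=0: a_0=10, p_0 = 10*1 + 0 = 10, q_0 = 10*0 + 1 = 1.
  i=1: a_1=2, p_1 = 2*10 + 1 = 21, q_1 = 2*1 + 0 = 2.
  i=2: a_2=1, p_2 = 1*21 + 10 = 31, q_2 = 1*2 + 1 = 3.
  i=3: a_3=1, p_3 = 1*31 + 21 = 52, q_3 = 1*3 + 2 = 5.
  i=4: a_4=4, p_4 = 4*52 + 31 = 239, q_4 = 4*5 + 3 = 23.
  i=5: a_5=1, p_5 = 1*239 + 52 = 291, q_5 = 1*23 + 5 = 28.
  i=6: a_6=1, p_6 = 1*291 + 239 = 530, q_6 = 1*28 + 23 = 51.
  i=7: a_7=2, p_7 = 2*530 + 291 = 1351, q_7 = 2*51 + 28 = 130.
Check: 1351^2 - 108*130^2 = 1825201 - 1825200 = 1, so (x, y) = (1351, 130) solves the equation, and by the theorem it is the least positive solution.

(x, y) = (1351, 130)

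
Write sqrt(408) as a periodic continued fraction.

[20; (5, 40)]

Write x_i = (sqrt(408) + m_i)/d_i with (m_0, d_0) = (0, 1). a_0 = floor(sqrt(408)) = 20, since 20^2 = 400 <= 408 < 441 = 21^2.
Iterate m_{i+1} = d_i*a_i - m_i, d_{i+1} = (408 - m_{i+1}^2)/d_i, a_{i+1} = floor((a_0 + m_{i+1})/d_{i+1}):
  m_1 = 1*20 - 0 = 20, d_1 = (408 - 20^2)/1 = 8/1 = 8, a_1 = floor((20 + 20)/8) = 5.
  m_2 = 8*5 - 20 = 20, d_2 = (408 - 20^2)/8 = 8/8 = 1, a_2 = floor((20 + 20)/1) = 40.
  m_3 = 1*40 - 20 = 20, d_3 = (408 - 20^2)/1 = 8/1 = 8: (m_3, d_3) = (m_1, d_1) = (20, 8), so from here the quotients repeat a_1, a_2; the period length is 2.
Hence the expansion of sqrt(408) is a_0 = 20 followed by the repeating block 5, 40 (period 2).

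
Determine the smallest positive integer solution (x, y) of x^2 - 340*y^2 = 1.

First expand sqrt(340) as a continued fraction. With x_i = (sqrt(340) + m_i)/d_i and (m_0, d_0) = (0, 1): a_0 = floor(sqrt(340)) = 18, since 18^2 = 324 <= 340 < 361 = 19^2.
Iterate m_{i+1} = d_i*a_i - m_i, d_{i+1} = (340 - m_{i+1}^2)/d_i, a_{i+1} = floor((a_0 + m_{i+1})/d_{i+1}):
  m_1 = 1*18 - 0 = 18, d_1 = (340 - 18^2)/1 = 16/1 = 16, a_1 = floor((18 + 18)/16) = 2.
  m_2 = 16*2 - 18 = 14, d_2 = (340 - 14^2)/16 = 144/16 = 9, a_2 = floor((18 + 14)/9) = 3.
  m_3 = 9*3 - 14 = 13, d_3 = (340 - 13^2)/9 = 171/9 = 19, a_3 = floor((18 + 13)/19) = 1.
  m_4 = 19*1 - 13 = 6, d_4 = (340 - 6^2)/19 = 304/19 = 16, a_4 = floor((18 + 6)/16) = 1.
  m_5 = 16*1 - 6 = 10, d_5 = (340 - 10^2)/16 = 240/16 = 15, a_5 = floor((18 + 10)/15) = 1.
  m_6 = 15*1 - 10 = 5, d_6 = (340 - 5^2)/15 = 315/15 = 21, a_6 = floor((18 + 5)/21) = 1.
  m_7 = 21*1 - 5 = 16, d_7 = (340 - 16^2)/21 = 84/21 = 4, a_7 = floor((18 + 16)/4) = 8.
  m_8 = 4*8 - 16 = 16, d_8 = (340 - 16^2)/4 = 84/4 = 21, a_8 = floor((18 + 16)/21) = 1.
  m_9 = 21*1 - 16 = 5, d_9 = (340 - 5^2)/21 = 315/21 = 15, a_9 = floor((18 + 5)/15) = 1.
  m_10 = 15*1 - 5 = 10, d_10 = (340 - 10^2)/15 = 240/15 = 16, a_10 = floor((18 + 10)/16) = 1.
  m_11 = 16*1 - 10 = 6, d_11 = (340 - 6^2)/16 = 304/16 = 19, a_11 = floor((18 + 6)/19) = 1.
  m_12 = 19*1 - 6 = 13, d_12 = (340 - 13^2)/19 = 171/19 = 9, a_12 = floor((18 + 13)/9) = 3.
  m_13 = 9*3 - 13 = 14, d_13 = (340 - 14^2)/9 = 144/9 = 16, a_13 = floor((18 + 14)/16) = 2.
  m_14 = 16*2 - 14 = 18, d_14 = (340 - 18^2)/16 = 16/16 = 1, a_14 = floor((18 + 18)/1) = 36.
  m_15 = 1*36 - 18 = 18, d_15 = (340 - 18^2)/1 = 16/1 = 16: (m_15, d_15) = (m_1, d_1) = (18, 16), so from here the quotients repeat a_1, ..., a_14; the period length is 14.
So sqrt(340) = [18; (2, 3, 1, 1, 1, 1, 8, 1, 1, 1, 1, 3, 2, 36)] with period length k = 14.
k is even, so the fundamental solution of x^2 - 340y^2 = 1 is (p_{k-1}, q_{k-1}) = (p_13, q_13); compute convergents through index 13.
Convergents (p_i = a_i*p_{i-1} + p_{i-2}, q_i = a_i*q_{i-1} + q_{i-2} with p_{-2}=0, p_{-1}=1, q_{-2}=1, q_{-1}=0):
  i=0: a_0=18, p_0 = 18*1 + 0 = 18, q_0 = 18*0 + 1 = 1.
  i=1: a_1=2, p_1 = 2*18 + 1 = 37, q_1 = 2*1 + 0 = 2.
  i=2: a_2=3, p_2 = 3*37 + 18 = 129, q_2 = 3*2 + 1 = 7.
  i=3: a_3=1, p_3 = 1*129 + 37 = 166, q_3 = 1*7 + 2 = 9.
  i=4: a_4=1, p_4 = 1*166 + 129 = 295, q_4 = 1*9 + 7 = 16.
  i=5: a_5=1, p_5 = 1*295 + 166 = 461, q_5 = 1*16 + 9 = 25.
  i=6: a_6=1, p_6 = 1*461 + 295 = 756, q_6 = 1*25 + 16 = 41.
  i=7: a_7=8, p_7 = 8*756 + 461 = 6509, q_7 = 8*41 + 25 = 353.
  i=8: a_8=1, p_8 = 1*6509 + 756 = 7265, q_8 = 1*353 + 41 = 394.
  i=9: a_9=1, p_9 = 1*7265 + 6509 = 13774, q_9 = 1*394 + 353 = 747.
  i=10: a_10=1, p_10 = 1*13774 + 7265 = 21039, q_10 = 1*747 + 394 = 1141.
  i=11: a_11=1, p_11 = 1*21039 + 13774 = 34813, q_11 = 1*1141 + 747 = 1888.
  i=12: a_12=3, p_12 = 3*34813 + 21039 = 125478, q_12 = 3*1888 + 1141 = 6805.
  i=13: a_13=2, p_13 = 2*125478 + 34813 = 285769, q_13 = 2*6805 + 1888 = 15498.
Check: 285769^2 - 340*15498^2 = 81663921361 - 81663921360 = 1, so (x, y) = (285769, 15498) solves the equation, and by the theorem it is the least positive solution.

(x, y) = (285769, 15498)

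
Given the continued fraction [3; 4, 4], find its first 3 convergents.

Using the convergent recurrence p_i = a_i*p_{i-1} + p_{i-2}, q_i = a_i*q_{i-1} + q_{i-2} with p_{-2}=0, p_{-1}=1, q_{-2}=1, q_{-1}=0:
  i=0: a_0=3, p_0 = 3*1 + 0 = 3, q_0 = 3*0 + 1 = 1.
  i=1: a_1=4, p_1 = 4*3 + 1 = 13, q_1 = 4*1 + 0 = 4.
  i=2: a_2=4, p_2 = 4*13 + 3 = 55, q_2 = 4*4 + 1 = 17.

3/1, 13/4, 55/17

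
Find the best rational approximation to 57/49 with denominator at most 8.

Expand x = 57/49 as a continued fraction with the Euclidean algorithm:
  57 = 1*49 + 8, so a_0 = 1.
  49 = 6*8 + 1, so a_1 = 6.
  8 = 8*1 + 0, so a_2 = 8.
so x = [1; 6, 8].
Convergents (p_i = a_i*p_{i-1} + p_{i-2}, q_i = a_i*q_{i-1} + q_{i-2} with p_{-2}=0, p_{-1}=1, q_{-2}=1, q_{-1}=0), until the denominator exceeds 8:
  i=0: a_0=1, p_0 = 1*1 + 0 = 1, q_0 = 1*0 + 1 = 1.
  i=1: a_1=6, p_1 = 6*1 + 1 = 7, q_1 = 6*1 + 0 = 6.
  i=2: a_2=8, p_2 = 8*7 + 1 = 57, q_2 = 8*6 + 1 = 49.
q_2 = 49 > 8, so the last convergent with denominator <= 8 is p_1/q_1 = 7/6.
The closest fraction with denominator <= 8 is either p_1/q_1 or the intermediate fraction (k*p_1 + p_0)/(k*q_1 + q_0) with the largest k >= 1 whose denominator stays <= 8; these approach x as k grows, and every other convergent or intermediate fraction in range is farther away.
Largest k: floor((8 - q_0)/q_1) = floor((8 - 1)/6) = 1.
That gives (1*7 + 1)/(1*6 + 1) = 8/7.
Compare the errors: |x - 7/6| = |57*6 - 7*49|/(49*6) = 1/294, and |x - 8/7| = |57*7 - 8*49|/(49*7) = 7/343.
Cross-multiplying, 1*343 = 343 < 2058 = 7*294, so 1/294 is smaller: the convergent 7/6 is closer to x than 8/7.

7/6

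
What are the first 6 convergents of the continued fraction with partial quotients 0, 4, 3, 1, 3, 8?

Using the convergent recurrence p_i = a_i*p_{i-1} + p_{i-2}, q_i = a_i*q_{i-1} + q_{i-2} with p_{-2}=0, p_{-1}=1, q_{-2}=1, q_{-1}=0:
  i=0: a_0=0, p_0 = 0*1 + 0 = 0, q_0 = 0*0 + 1 = 1.
  i=1: a_1=4, p_1 = 4*0 + 1 = 1, q_1 = 4*1 + 0 = 4.
  i=2: a_2=3, p_2 = 3*1 + 0 = 3, q_2 = 3*4 + 1 = 13.
  i=3: a_3=1, p_3 = 1*3 + 1 = 4, q_3 = 1*13 + 4 = 17.
  i=4: a_4=3, p_4 = 3*4 + 3 = 15, q_4 = 3*17 + 13 = 64.
  i=5: a_5=8, p_5 = 8*15 + 4 = 124, q_5 = 8*64 + 17 = 529.

0/1, 1/4, 3/13, 4/17, 15/64, 124/529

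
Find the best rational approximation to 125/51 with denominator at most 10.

22/9

Expand x = 125/51 as a continued fraction with the Euclidean algorithm:
  125 = 2*51 + 23, so a_0 = 2.
  51 = 2*23 + 5, so a_1 = 2.
  23 = 4*5 + 3, so a_2 = 4.
  5 = 1*3 + 2, so a_3 = 1.
  3 = 1*2 + 1, so a_4 = 1.
  2 = 2*1 + 0, so a_5 = 2.
so x = [2; 2, 4, 1, 1, 2].
Convergents (p_i = a_i*p_{i-1} + p_{i-2}, q_i = a_i*q_{i-1} + q_{i-2} with p_{-2}=0, p_{-1}=1, q_{-2}=1, q_{-1}=0), until the denominator exceeds 10:
  i=0: a_0=2, p_0 = 2*1 + 0 = 2, q_0 = 2*0 + 1 = 1.
  i=1: a_1=2, p_1 = 2*2 + 1 = 5, q_1 = 2*1 + 0 = 2.
  i=2: a_2=4, p_2 = 4*5 + 2 = 22, q_2 = 4*2 + 1 = 9.
  i=3: a_3=1, p_3 = 1*22 + 5 = 27, q_3 = 1*9 + 2 = 11.
q_3 = 11 > 10, so the last convergent with denominator <= 10 is p_2/q_2 = 22/9.
The closest fraction with denominator <= 10 is either p_2/q_2 or the intermediate fraction (k*p_2 + p_1)/(k*q_2 + q_1) with the largest k >= 1 whose denominator stays <= 10; these approach x as k grows, and every other convergent or intermediate fraction in range is farther away.
Largest k: floor((10 - q_1)/q_2) = floor((10 - 2)/9) = 0.
Since k = 0, no intermediate fraction beyond p_2/q_2 has denominator <= 10, so the convergent 22/9 is the closest (its error is |125*9 - 22*51|/(51*9) = 3/459).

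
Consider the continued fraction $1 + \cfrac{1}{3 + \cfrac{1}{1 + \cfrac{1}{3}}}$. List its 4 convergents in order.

Using the convergent recurrence p_i = a_i*p_{i-1} + p_{i-2}, q_i = a_i*q_{i-1} + q_{i-2} with p_{-2}=0, p_{-1}=1, q_{-2}=1, q_{-1}=0:
  i=0: a_0=1, p_0 = 1*1 + 0 = 1, q_0 = 1*0 + 1 = 1.
  i=1: a_1=3, p_1 = 3*1 + 1 = 4, q_1 = 3*1 + 0 = 3.
  i=2: a_2=1, p_2 = 1*4 + 1 = 5, q_2 = 1*3 + 1 = 4.
  i=3: a_3=3, p_3 = 3*5 + 4 = 19, q_3 = 3*4 + 3 = 15.

1/1, 4/3, 5/4, 19/15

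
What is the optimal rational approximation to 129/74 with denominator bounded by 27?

Expand x = 129/74 as a continued fraction with the Euclidean algorithm:
  129 = 1*74 + 55, so a_0 = 1.
  74 = 1*55 + 19, so a_1 = 1.
  55 = 2*19 + 17, so a_2 = 2.
  19 = 1*17 + 2, so a_3 = 1.
  17 = 8*2 + 1, so a_4 = 8.
  2 = 2*1 + 0, so a_5 = 2.
so x = [1; 1, 2, 1, 8, 2].
Convergents (p_i = a_i*p_{i-1} + p_{i-2}, q_i = a_i*q_{i-1} + q_{i-2} with p_{-2}=0, p_{-1}=1, q_{-2}=1, q_{-1}=0), until the denominator exceeds 27:
  i=0: a_0=1, p_0 = 1*1 + 0 = 1, q_0 = 1*0 + 1 = 1.
  i=1: a_1=1, p_1 = 1*1 + 1 = 2, q_1 = 1*1 + 0 = 1.
  i=2: a_2=2, p_2 = 2*2 + 1 = 5, q_2 = 2*1 + 1 = 3.
  i=3: a_3=1, p_3 = 1*5 + 2 = 7, q_3 = 1*3 + 1 = 4.
  i=4: a_4=8, p_4 = 8*7 + 5 = 61, q_4 = 8*4 + 3 = 35.
q_4 = 35 > 27, so the last convergent with denominator <= 27 is p_3/q_3 = 7/4.
The closest fraction with denominator <= 27 is either p_3/q_3 or the intermediate fraction (k*p_3 + p_2)/(k*q_3 + q_2) with the largest k >= 1 whose denominator stays <= 27; these approach x as k grows, and every other convergent or intermediate fraction in range is farther away.
Largest k: floor((27 - q_2)/q_3) = floor((27 - 3)/4) = 6.
That gives (6*7 + 5)/(6*4 + 3) = 47/27.
Compare the errors: |x - 7/4| = |129*4 - 7*74|/(74*4) = 2/296, and |x - 47/27| = |129*27 - 47*74|/(74*27) = 5/1998.
Cross-multiplying, 5*296 = 1480 < 3996 = 2*1998, so 5/1998 is smaller: the intermediate fraction 47/27 is closer to x than 7/4.

47/27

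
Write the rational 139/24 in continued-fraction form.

Run the Euclidean algorithm on 139 and 24; the successive quotients are the partial quotients a_0, a_1, ... (each step inverts the fractional part left over by the previous one):
  139 = 5*24 + 19, so a_0 = 5.
  24 = 1*19 + 5, so a_1 = 1.
  19 = 3*5 + 4, so a_2 = 3.
  5 = 1*4 + 1, so a_3 = 1.
  4 = 4*1 + 0, so a_4 = 4.
The remainder reaches 0 after 5 divisions, so the expansion has 5 partial quotients, read off in order.

[5; 1, 3, 1, 4]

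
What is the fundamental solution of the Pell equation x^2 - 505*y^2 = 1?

(x, y) = (809, 36)

First expand sqrt(505) as a continued fraction. With x_i = (sqrt(505) + m_i)/d_i and (m_0, d_0) = (0, 1): a_0 = floor(sqrt(505)) = 22, since 22^2 = 484 <= 505 < 529 = 23^2.
Iterate m_{i+1} = d_i*a_i - m_i, d_{i+1} = (505 - m_{i+1}^2)/d_i, a_{i+1} = floor((a_0 + m_{i+1})/d_{i+1}):
  m_1 = 1*22 - 0 = 22, d_1 = (505 - 22^2)/1 = 21/1 = 21, a_1 = floor((22 + 22)/21) = 2.
  m_2 = 21*2 - 22 = 20, d_2 = (505 - 20^2)/21 = 105/21 = 5, a_2 = floor((22 + 20)/5) = 8.
  m_3 = 5*8 - 20 = 20, d_3 = (505 - 20^2)/5 = 105/5 = 21, a_3 = floor((22 + 20)/21) = 2.
  m_4 = 21*2 - 20 = 22, d_4 = (505 - 22^2)/21 = 21/21 = 1, a_4 = floor((22 + 22)/1) = 44.
  m_5 = 1*44 - 22 = 22, d_5 = (505 - 22^2)/1 = 21/1 = 21: (m_5, d_5) = (m_1, d_1) = (22, 21), so from here the quotients repeat a_1, ..., a_4; the period length is 4.
So sqrt(505) = [22; (2, 8, 2, 44)] with period length k = 4.
k is even, so the fundamental solution of x^2 - 505y^2 = 1 is (p_{k-1}, q_{k-1}) = (p_3, q_3); compute convergents through index 3.
Convergents (p_i = a_i*p_{i-1} + p_{i-2}, q_i = a_i*q_{i-1} + q_{i-2} with p_{-2}=0, p_{-1}=1, q_{-2}=1, q_{-1}=0):
  i=0: a_0=22, p_0 = 22*1 + 0 = 22, q_0 = 22*0 + 1 = 1.
  i=1: a_1=2, p_1 = 2*22 + 1 = 45, q_1 = 2*1 + 0 = 2.
  i=2: a_2=8, p_2 = 8*45 + 22 = 382, q_2 = 8*2 + 1 = 17.
  i=3: a_3=2, p_3 = 2*382 + 45 = 809, q_3 = 2*17 + 2 = 36.
Check: 809^2 - 505*36^2 = 654481 - 654480 = 1, so (x, y) = (809, 36) solves the equation, and by the theorem it is the least positive solution.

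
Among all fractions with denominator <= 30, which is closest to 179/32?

151/27

Expand x = 179/32 as a continued fraction with the Euclidean algorithm:
  179 = 5*32 + 19, so a_0 = 5.
  32 = 1*19 + 13, so a_1 = 1.
  19 = 1*13 + 6, so a_2 = 1.
  13 = 2*6 + 1, so a_3 = 2.
  6 = 6*1 + 0, so a_4 = 6.
so x = [5; 1, 1, 2, 6].
Convergents (p_i = a_i*p_{i-1} + p_{i-2}, q_i = a_i*q_{i-1} + q_{i-2} with p_{-2}=0, p_{-1}=1, q_{-2}=1, q_{-1}=0), until the denominator exceeds 30:
  i=0: a_0=5, p_0 = 5*1 + 0 = 5, q_0 = 5*0 + 1 = 1.
  i=1: a_1=1, p_1 = 1*5 + 1 = 6, q_1 = 1*1 + 0 = 1.
  i=2: a_2=1, p_2 = 1*6 + 5 = 11, q_2 = 1*1 + 1 = 2.
  i=3: a_3=2, p_3 = 2*11 + 6 = 28, q_3 = 2*2 + 1 = 5.
  i=4: a_4=6, p_4 = 6*28 + 11 = 179, q_4 = 6*5 + 2 = 32.
q_4 = 32 > 30, so the last convergent with denominator <= 30 is p_3/q_3 = 28/5.
The closest fraction with denominator <= 30 is either p_3/q_3 or the intermediate fraction (k*p_3 + p_2)/(k*q_3 + q_2) with the largest k >= 1 whose denominator stays <= 30; these approach x as k grows, and every other convergent or intermediate fraction in range is farther away.
Largest k: floor((30 - q_2)/q_3) = floor((30 - 2)/5) = 5.
That gives (5*28 + 11)/(5*5 + 2) = 151/27.
Compare the errors: |x - 28/5| = |179*5 - 28*32|/(32*5) = 1/160, and |x - 151/27| = |179*27 - 151*32|/(32*27) = 1/864.
Cross-multiplying, 1*160 = 160 < 864 = 1*864, so 1/864 is smaller: the intermediate fraction 151/27 is closer to x than 28/5.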